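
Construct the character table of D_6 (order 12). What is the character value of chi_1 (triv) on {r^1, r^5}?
Conjugacy classes: {e} of size 1, {r^3} of size 1, {r^1, r^5} of size 2, {r^2, r^4} of size 2, {s, sr^2, ...} of size 3, {sr, sr^3, ...} of size 3.
Character table:
  irrep \ class              {e} (size 1)  {r^3} (size 1)  {r^1, r^5} (size 2)  {r^2, r^4} (size 2)  {s, sr^2, ...} (size 3)  {sr, sr^3, ...} (size 3)
  chi_1 (triv)               1             1               1                    1                    1                        1                       
  chi_2 (sign: r->1, s->-1)  1             1               1                    1                    -1                       -1                      
  chi_3 (r->-1, s->1)        1             -1              -1                   1                    1                        -1                      
  chi_4 (r->-1, s->-1)       1             -1              -1                   1                    -1                       1                       
  chi_5 (2d, j=1)            2             -2              1                    -1                   0                        0                       
  chi_6 (2d, j=2)            2             2               -1                   -1                   0                        0                       

Spot check: chi_1 (triv) on {r^1, r^5} = 1.

Reasoning: D_6 has order 2*6 = 12 with 6 conjugacy classes, hence 6 irreducibles. Sum of squared dims 1 + 1 + 1 + 1 + 4 + 4 = 12 = |G|. Linear characters come from the abelianisation; the 2-dimensional irreps have character r^k -> 2*cos(2*pi*j*k/6), reflections -> 0.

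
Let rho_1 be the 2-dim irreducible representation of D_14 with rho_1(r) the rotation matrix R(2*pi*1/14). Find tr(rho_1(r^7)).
chi_{rho_1}(r^7) = 2*cos(2*pi*1*7/14) = -2

Working: rho_1(r^7) is rotation by angle 2*pi*1*7/14, whose trace is 2*cos(2*pi*1*7/14) = -2.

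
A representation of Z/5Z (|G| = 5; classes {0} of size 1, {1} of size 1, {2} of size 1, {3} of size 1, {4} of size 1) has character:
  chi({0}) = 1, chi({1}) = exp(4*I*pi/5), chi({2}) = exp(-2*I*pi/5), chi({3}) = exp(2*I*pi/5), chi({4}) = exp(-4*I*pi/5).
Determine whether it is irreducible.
Irreducible: <chi, chi> = 1.

Argument: <chi, chi> = (1/|G|) sum_C |C| * |chi(C)|^2 = (1/5)[1*|1|^2 + 1*|exp(4*I*pi/5)|^2 + 1*|exp(-2*I*pi/5)|^2 + 1*|exp(2*I*pi/5)|^2 + 1*|exp(-4*I*pi/5)|^2]
  = (1/5)[(1) + (1) + (1) + (1) + (1)] = 5/5 = 1.
(Exp terms are combined using exp(i*s)*conj(exp(i*t)) = exp(i*(s-t)), and sums of them are collapsed using the identity that for every m > 1 the m distinct m-th roots of unity sum to 0, e.g. 1 + exp(2*I*pi/3) + exp(-2*I*pi/3) = 0.)
A character is irreducible iff <chi, chi> = 1, so this representation is irreducible.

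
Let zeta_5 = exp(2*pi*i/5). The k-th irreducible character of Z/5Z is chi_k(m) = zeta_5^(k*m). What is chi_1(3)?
chi_1(3) = zeta_5^3 = exp(-4*I*pi/5)

Justification: chi_1(3) = zeta_5^(1*3) = zeta_5^3. Since zeta_5^5 = 1, this equals zeta_5^3 = exp(2*pi*i*3/5) = exp(-4*I*pi/5).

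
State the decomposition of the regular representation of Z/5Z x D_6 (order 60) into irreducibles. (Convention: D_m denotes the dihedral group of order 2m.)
Each irreducible V_i of dimension d_i appears with multiplicity d_i, i.e. rho_reg = (direct sum over all irreducibles V_i) d_i V_i. The irreducible dimensions for Z/5Z x D_6 are 1, 1, 1, 1, 1, 1, 1, 1, 1, 1, 1, 1, 1, 1, 1, 1, 1, 1, 1, 1, 2, 2, 2, 2, 2, 2, 2, 2, 2, 2: 20 irreducibles of dimension 1, each with multiplicity 1; 10 irreducibles of dimension 2, each with multiplicity 2. Total dimension 20*1*1 + 10*2*2 = 60 = |G|.

Solution. General theorem: in the regular representation of a finite group G, each irreducible appears with multiplicity equal to its dimension. Check: dim(rho_reg) = sum d_i^2 = 1 + 1 + 1 + 1 + 1 + 1 + 1 + 1 + 1 + 1 + 1 + 1 + 1 + 1 + 1 + 1 + 1 + 1 + 1 + 1 + 4 + 4 + 4 + 4 + 4 + 4 + 4 + 4 + 4 + 4 = 60 = |G|.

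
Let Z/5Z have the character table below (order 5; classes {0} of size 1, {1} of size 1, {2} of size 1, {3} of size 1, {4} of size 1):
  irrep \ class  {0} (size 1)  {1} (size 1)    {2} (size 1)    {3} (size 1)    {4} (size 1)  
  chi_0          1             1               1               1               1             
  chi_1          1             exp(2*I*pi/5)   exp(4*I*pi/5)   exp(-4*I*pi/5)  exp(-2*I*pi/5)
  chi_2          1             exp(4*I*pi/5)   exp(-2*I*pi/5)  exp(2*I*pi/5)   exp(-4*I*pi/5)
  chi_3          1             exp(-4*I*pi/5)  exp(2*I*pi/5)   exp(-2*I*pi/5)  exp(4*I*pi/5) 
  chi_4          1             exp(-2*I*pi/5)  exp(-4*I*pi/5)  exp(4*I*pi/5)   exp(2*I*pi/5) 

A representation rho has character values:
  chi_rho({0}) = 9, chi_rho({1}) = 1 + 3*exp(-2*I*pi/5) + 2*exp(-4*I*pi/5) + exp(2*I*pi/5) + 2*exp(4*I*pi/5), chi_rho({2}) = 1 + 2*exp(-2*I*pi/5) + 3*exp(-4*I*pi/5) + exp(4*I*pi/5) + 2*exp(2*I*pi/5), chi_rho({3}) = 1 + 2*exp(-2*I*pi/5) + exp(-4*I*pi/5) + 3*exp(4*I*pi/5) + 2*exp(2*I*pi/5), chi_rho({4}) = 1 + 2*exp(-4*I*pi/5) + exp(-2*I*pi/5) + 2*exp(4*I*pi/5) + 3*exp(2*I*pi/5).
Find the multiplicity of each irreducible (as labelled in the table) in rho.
Multiplicities: chi_0: 1, chi_1: 1, chi_2: 2, chi_3: 2, chi_4: 3.

Proof sketch: Use <chi_rho, chi> = (1/|G|) sum_C |C| * chi_rho(C) * conj(chi(C)) with |G| = 5 for each irreducible chi in the table:
  <chi_rho, chi_0> = (1/5)[1*(9)*conj(1) + 1*(1 + 3*exp(-2*I*pi/5) + 2*exp(-4*I*pi/5) + exp(2*I*pi/5) + 2*exp(4*I*pi/5))*conj(1) + 1*(1 + 2*exp(-2*I*pi/5) + 3*exp(-4*I*pi/5) + exp(4*I*pi/5) + 2*exp(2*I*pi/5))*conj(1) + 1*(1 + 2*exp(-2*I*pi/5) + exp(-4*I*pi/5) + 3*exp(4*I*pi/5) + 2*exp(2*I*pi/5))*conj(1) + 1*(1 + 2*exp(-4*I*pi/5) + exp(-2*I*pi/5) + 2*exp(4*I*pi/5) + 3*exp(2*I*pi/5))*conj(1)]
      = (1/5)[(9) + (1 + 3*exp(-2*I*pi/5) + 2*exp(-4*I*pi/5) + exp(2*I*pi/5) + 2*exp(4*I*pi/5)) + (1 + 2*exp(-2*I*pi/5) + 3*exp(-4*I*pi/5) + exp(4*I*pi/5) + 2*exp(2*I*pi/5)) + (1 + 2*exp(-2*I*pi/5) + exp(-4*I*pi/5) + 3*exp(4*I*pi/5) + 2*exp(2*I*pi/5)) + (1 + 2*exp(-4*I*pi/5) + exp(-2*I*pi/5) + 2*exp(4*I*pi/5) + 3*exp(2*I*pi/5))] = 5/5 = 1
  <chi_rho, chi_1> = (1/5)[1*(9)*conj(1) + 1*(1 + 3*exp(-2*I*pi/5) + 2*exp(-4*I*pi/5) + exp(2*I*pi/5) + 2*exp(4*I*pi/5))*conj(exp(2*I*pi/5)) + 1*(1 + 2*exp(-2*I*pi/5) + 3*exp(-4*I*pi/5) + exp(4*I*pi/5) + 2*exp(2*I*pi/5))*conj(exp(4*I*pi/5)) + 1*(1 + 2*exp(-2*I*pi/5) + exp(-4*I*pi/5) + 3*exp(4*I*pi/5) + 2*exp(2*I*pi/5))*conj(exp(-4*I*pi/5)) + 1*(1 + 2*exp(-4*I*pi/5) + exp(-2*I*pi/5) + 2*exp(4*I*pi/5) + 3*exp(2*I*pi/5))*conj(exp(-2*I*pi/5))]
      = (1/5)[(9) + (1 + 3*exp(-4*I*pi/5) + exp(-2*I*pi/5) + 2*exp(4*I*pi/5) + 2*exp(2*I*pi/5)) + (1 + 2*exp(-2*I*pi/5) + exp(-4*I*pi/5) + 2*exp(4*I*pi/5) + 3*exp(2*I*pi/5)) + (1 + 3*exp(-2*I*pi/5) + 2*exp(-4*I*pi/5) + exp(4*I*pi/5) + 2*exp(2*I*pi/5)) + (1 + 2*exp(-2*I*pi/5) + 2*exp(-4*I*pi/5) + exp(2*I*pi/5) + 3*exp(4*I*pi/5))] = 5/5 = 1
  <chi_rho, chi_2> = (1/5)[1*(9)*conj(1) + 1*(1 + 3*exp(-2*I*pi/5) + 2*exp(-4*I*pi/5) + exp(2*I*pi/5) + 2*exp(4*I*pi/5))*conj(exp(4*I*pi/5)) + 1*(1 + 2*exp(-2*I*pi/5) + 3*exp(-4*I*pi/5) + exp(4*I*pi/5) + 2*exp(2*I*pi/5))*conj(exp(-2*I*pi/5)) + 1*(1 + 2*exp(-2*I*pi/5) + exp(-4*I*pi/5) + 3*exp(4*I*pi/5) + 2*exp(2*I*pi/5))*conj(exp(2*I*pi/5)) + 1*(1 + 2*exp(-4*I*pi/5) + exp(-2*I*pi/5) + 2*exp(4*I*pi/5) + 3*exp(2*I*pi/5))*conj(exp(-4*I*pi/5))]
      = (1/5)[(9) + (2 + exp(-2*I*pi/5) + exp(-4*I*pi/5) + 3*exp(4*I*pi/5) + 2*exp(2*I*pi/5)) + (2 + 3*exp(-2*I*pi/5) + exp(-4*I*pi/5) + exp(2*I*pi/5) + 2*exp(4*I*pi/5)) + (2 + 2*exp(-4*I*pi/5) + exp(-2*I*pi/5) + exp(4*I*pi/5) + 3*exp(2*I*pi/5)) + (2 + 2*exp(-2*I*pi/5) + 3*exp(-4*I*pi/5) + exp(4*I*pi/5) + exp(2*I*pi/5))] = 10/5 = 2
  <chi_rho, chi_3> = (1/5)[1*(9)*conj(1) + 1*(1 + 3*exp(-2*I*pi/5) + 2*exp(-4*I*pi/5) + exp(2*I*pi/5) + 2*exp(4*I*pi/5))*conj(exp(-4*I*pi/5)) + 1*(1 + 2*exp(-2*I*pi/5) + 3*exp(-4*I*pi/5) + exp(4*I*pi/5) + 2*exp(2*I*pi/5))*conj(exp(2*I*pi/5)) + 1*(1 + 2*exp(-2*I*pi/5) + exp(-4*I*pi/5) + 3*exp(4*I*pi/5) + 2*exp(2*I*pi/5))*conj(exp(-2*I*pi/5)) + 1*(1 + 2*exp(-4*I*pi/5) + exp(-2*I*pi/5) + 2*exp(4*I*pi/5) + 3*exp(2*I*pi/5))*conj(exp(4*I*pi/5))]
      = (1/5)[(9) + (2 + 2*exp(-2*I*pi/5) + exp(-4*I*pi/5) + exp(4*I*pi/5) + 3*exp(2*I*pi/5)) + (2 + 2*exp(-4*I*pi/5) + exp(-2*I*pi/5) + exp(2*I*pi/5) + 3*exp(4*I*pi/5)) + (2 + 3*exp(-4*I*pi/5) + exp(-2*I*pi/5) + exp(2*I*pi/5) + 2*exp(4*I*pi/5)) + (2 + 3*exp(-2*I*pi/5) + exp(-4*I*pi/5) + exp(4*I*pi/5) + 2*exp(2*I*pi/5))] = 10/5 = 2
  <chi_rho, chi_4> = (1/5)[1*(9)*conj(1) + 1*(1 + 3*exp(-2*I*pi/5) + 2*exp(-4*I*pi/5) + exp(2*I*pi/5) + 2*exp(4*I*pi/5))*conj(exp(-2*I*pi/5)) + 1*(1 + 2*exp(-2*I*pi/5) + 3*exp(-4*I*pi/5) + exp(4*I*pi/5) + 2*exp(2*I*pi/5))*conj(exp(-4*I*pi/5)) + 1*(1 + 2*exp(-2*I*pi/5) + exp(-4*I*pi/5) + 3*exp(4*I*pi/5) + 2*exp(2*I*pi/5))*conj(exp(4*I*pi/5)) + 1*(1 + 2*exp(-4*I*pi/5) + exp(-2*I*pi/5) + 2*exp(4*I*pi/5) + 3*exp(2*I*pi/5))*conj(exp(2*I*pi/5))]
      = (1/5)[(9) + (3 + 2*exp(-2*I*pi/5) + 2*exp(-4*I*pi/5) + exp(4*I*pi/5) + exp(2*I*pi/5)) + (3 + 2*exp(-4*I*pi/5) + exp(-2*I*pi/5) + exp(4*I*pi/5) + 2*exp(2*I*pi/5)) + (3 + 2*exp(-2*I*pi/5) + exp(-4*I*pi/5) + exp(2*I*pi/5) + 2*exp(4*I*pi/5)) + (3 + exp(-2*I*pi/5) + exp(-4*I*pi/5) + 2*exp(4*I*pi/5) + 2*exp(2*I*pi/5))] = 15/5 = 3
(Exp terms are combined using exp(i*s)*conj(exp(i*t)) = exp(i*(s-t)), and sums of them are collapsed using the identity that for every m > 1 the m distinct m-th roots of unity sum to 0, e.g. 1 + exp(2*I*pi/3) + exp(-2*I*pi/3) = 0.)
Dimension check: dim(rho) = sum (mult * dim) = 1*1 + 1*1 + 2*1 + 2*1 + 3*1 = 9 = chi_rho(e) = 9.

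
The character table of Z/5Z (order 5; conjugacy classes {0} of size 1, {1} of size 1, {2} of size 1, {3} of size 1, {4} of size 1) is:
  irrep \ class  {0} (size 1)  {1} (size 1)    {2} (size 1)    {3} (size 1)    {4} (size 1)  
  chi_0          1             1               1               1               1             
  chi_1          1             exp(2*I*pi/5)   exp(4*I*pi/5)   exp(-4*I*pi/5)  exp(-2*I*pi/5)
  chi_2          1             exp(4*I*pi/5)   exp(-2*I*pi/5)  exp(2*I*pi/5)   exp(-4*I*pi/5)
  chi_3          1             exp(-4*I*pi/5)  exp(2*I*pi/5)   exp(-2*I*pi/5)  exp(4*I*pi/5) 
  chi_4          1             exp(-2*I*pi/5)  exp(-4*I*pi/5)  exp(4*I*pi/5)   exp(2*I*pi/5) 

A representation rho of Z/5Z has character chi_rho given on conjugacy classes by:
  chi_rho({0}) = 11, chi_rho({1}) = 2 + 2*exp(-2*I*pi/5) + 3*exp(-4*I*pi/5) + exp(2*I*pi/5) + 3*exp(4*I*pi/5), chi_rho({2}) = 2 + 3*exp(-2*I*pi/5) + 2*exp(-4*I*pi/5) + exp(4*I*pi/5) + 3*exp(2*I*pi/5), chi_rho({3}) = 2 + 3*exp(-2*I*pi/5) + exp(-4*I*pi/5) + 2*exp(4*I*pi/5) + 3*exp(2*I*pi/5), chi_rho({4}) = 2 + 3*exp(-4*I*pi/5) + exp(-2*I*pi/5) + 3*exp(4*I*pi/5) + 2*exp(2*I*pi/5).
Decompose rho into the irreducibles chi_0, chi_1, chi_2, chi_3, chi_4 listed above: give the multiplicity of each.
Multiplicities: chi_0: 2, chi_1: 1, chi_2: 3, chi_3: 3, chi_4: 2.

Argument: Use <chi_rho, chi> = (1/|G|) sum_C |C| * chi_rho(C) * conj(chi(C)) with |G| = 5 for each irreducible chi in the table:
  <chi_rho, chi_0> = (1/5)[1*(11)*conj(1) + 1*(2 + 2*exp(-2*I*pi/5) + 3*exp(-4*I*pi/5) + exp(2*I*pi/5) + 3*exp(4*I*pi/5))*conj(1) + 1*(2 + 3*exp(-2*I*pi/5) + 2*exp(-4*I*pi/5) + exp(4*I*pi/5) + 3*exp(2*I*pi/5))*conj(1) + 1*(2 + 3*exp(-2*I*pi/5) + exp(-4*I*pi/5) + 2*exp(4*I*pi/5) + 3*exp(2*I*pi/5))*conj(1) + 1*(2 + 3*exp(-4*I*pi/5) + exp(-2*I*pi/5) + 3*exp(4*I*pi/5) + 2*exp(2*I*pi/5))*conj(1)]
      = (1/5)[(11) + (2 + 2*exp(-2*I*pi/5) + 3*exp(-4*I*pi/5) + exp(2*I*pi/5) + 3*exp(4*I*pi/5)) + (2 + 3*exp(-2*I*pi/5) + 2*exp(-4*I*pi/5) + exp(4*I*pi/5) + 3*exp(2*I*pi/5)) + (2 + 3*exp(-2*I*pi/5) + exp(-4*I*pi/5) + 2*exp(4*I*pi/5) + 3*exp(2*I*pi/5)) + (2 + 3*exp(-4*I*pi/5) + exp(-2*I*pi/5) + 3*exp(4*I*pi/5) + 2*exp(2*I*pi/5))] = 10/5 = 2
  <chi_rho, chi_1> = (1/5)[1*(11)*conj(1) + 1*(2 + 2*exp(-2*I*pi/5) + 3*exp(-4*I*pi/5) + exp(2*I*pi/5) + 3*exp(4*I*pi/5))*conj(exp(2*I*pi/5)) + 1*(2 + 3*exp(-2*I*pi/5) + 2*exp(-4*I*pi/5) + exp(4*I*pi/5) + 3*exp(2*I*pi/5))*conj(exp(4*I*pi/5)) + 1*(2 + 3*exp(-2*I*pi/5) + exp(-4*I*pi/5) + 2*exp(4*I*pi/5) + 3*exp(2*I*pi/5))*conj(exp(-4*I*pi/5)) + 1*(2 + 3*exp(-4*I*pi/5) + exp(-2*I*pi/5) + 3*exp(4*I*pi/5) + 2*exp(2*I*pi/5))*conj(exp(-2*I*pi/5))]
      = (1/5)[(11) + (1 + 2*exp(-2*I*pi/5) + 2*exp(-4*I*pi/5) + 3*exp(4*I*pi/5) + 3*exp(2*I*pi/5)) + (1 + 3*exp(-2*I*pi/5) + 2*exp(-4*I*pi/5) + 3*exp(4*I*pi/5) + 2*exp(2*I*pi/5)) + (1 + 2*exp(-2*I*pi/5) + 3*exp(-4*I*pi/5) + 2*exp(4*I*pi/5) + 3*exp(2*I*pi/5)) + (1 + 3*exp(-2*I*pi/5) + 3*exp(-4*I*pi/5) + 2*exp(4*I*pi/5) + 2*exp(2*I*pi/5))] = 5/5 = 1
  <chi_rho, chi_2> = (1/5)[1*(11)*conj(1) + 1*(2 + 2*exp(-2*I*pi/5) + 3*exp(-4*I*pi/5) + exp(2*I*pi/5) + 3*exp(4*I*pi/5))*conj(exp(4*I*pi/5)) + 1*(2 + 3*exp(-2*I*pi/5) + 2*exp(-4*I*pi/5) + exp(4*I*pi/5) + 3*exp(2*I*pi/5))*conj(exp(-2*I*pi/5)) + 1*(2 + 3*exp(-2*I*pi/5) + exp(-4*I*pi/5) + 2*exp(4*I*pi/5) + 3*exp(2*I*pi/5))*conj(exp(2*I*pi/5)) + 1*(2 + 3*exp(-4*I*pi/5) + exp(-2*I*pi/5) + 3*exp(4*I*pi/5) + 2*exp(2*I*pi/5))*conj(exp(-4*I*pi/5))]
      = (1/5)[(11) + (3 + 2*exp(-4*I*pi/5) + exp(-2*I*pi/5) + 2*exp(4*I*pi/5) + 3*exp(2*I*pi/5)) + (3 + 2*exp(-2*I*pi/5) + exp(-4*I*pi/5) + 3*exp(4*I*pi/5) + 2*exp(2*I*pi/5)) + (3 + 2*exp(-2*I*pi/5) + 3*exp(-4*I*pi/5) + exp(4*I*pi/5) + 2*exp(2*I*pi/5)) + (3 + 3*exp(-2*I*pi/5) + 2*exp(-4*I*pi/5) + exp(2*I*pi/5) + 2*exp(4*I*pi/5))] = 15/5 = 3
  <chi_rho, chi_3> = (1/5)[1*(11)*conj(1) + 1*(2 + 2*exp(-2*I*pi/5) + 3*exp(-4*I*pi/5) + exp(2*I*pi/5) + 3*exp(4*I*pi/5))*conj(exp(-4*I*pi/5)) + 1*(2 + 3*exp(-2*I*pi/5) + 2*exp(-4*I*pi/5) + exp(4*I*pi/5) + 3*exp(2*I*pi/5))*conj(exp(2*I*pi/5)) + 1*(2 + 3*exp(-2*I*pi/5) + exp(-4*I*pi/5) + 2*exp(4*I*pi/5) + 3*exp(2*I*pi/5))*conj(exp(-2*I*pi/5)) + 1*(2 + 3*exp(-4*I*pi/5) + exp(-2*I*pi/5) + 3*exp(4*I*pi/5) + 2*exp(2*I*pi/5))*conj(exp(4*I*pi/5))]
      = (1/5)[(11) + (3 + 3*exp(-2*I*pi/5) + exp(-4*I*pi/5) + 2*exp(4*I*pi/5) + 2*exp(2*I*pi/5)) + (3 + 2*exp(-2*I*pi/5) + 3*exp(-4*I*pi/5) + exp(2*I*pi/5) + 2*exp(4*I*pi/5)) + (3 + 2*exp(-4*I*pi/5) + exp(-2*I*pi/5) + 3*exp(4*I*pi/5) + 2*exp(2*I*pi/5)) + (3 + 2*exp(-2*I*pi/5) + 2*exp(-4*I*pi/5) + exp(4*I*pi/5) + 3*exp(2*I*pi/5))] = 15/5 = 3
  <chi_rho, chi_4> = (1/5)[1*(11)*conj(1) + 1*(2 + 2*exp(-2*I*pi/5) + 3*exp(-4*I*pi/5) + exp(2*I*pi/5) + 3*exp(4*I*pi/5))*conj(exp(-2*I*pi/5)) + 1*(2 + 3*exp(-2*I*pi/5) + 2*exp(-4*I*pi/5) + exp(4*I*pi/5) + 3*exp(2*I*pi/5))*conj(exp(-4*I*pi/5)) + 1*(2 + 3*exp(-2*I*pi/5) + exp(-4*I*pi/5) + 2*exp(4*I*pi/5) + 3*exp(2*I*pi/5))*conj(exp(4*I*pi/5)) + 1*(2 + 3*exp(-4*I*pi/5) + exp(-2*I*pi/5) + 3*exp(4*I*pi/5) + 2*exp(2*I*pi/5))*conj(exp(2*I*pi/5))]
      = (1/5)[(11) + (2 + 3*exp(-2*I*pi/5) + 3*exp(-4*I*pi/5) + exp(4*I*pi/5) + 2*exp(2*I*pi/5)) + (2 + 3*exp(-4*I*pi/5) + exp(-2*I*pi/5) + 2*exp(4*I*pi/5) + 3*exp(2*I*pi/5)) + (2 + 3*exp(-2*I*pi/5) + 2*exp(-4*I*pi/5) + exp(2*I*pi/5) + 3*exp(4*I*pi/5)) + (2 + 2*exp(-2*I*pi/5) + exp(-4*I*pi/5) + 3*exp(4*I*pi/5) + 3*exp(2*I*pi/5))] = 10/5 = 2
(Exp terms are combined using exp(i*s)*conj(exp(i*t)) = exp(i*(s-t)), and sums of them are collapsed using the identity that for every m > 1 the m distinct m-th roots of unity sum to 0, e.g. 1 + exp(2*I*pi/3) + exp(-2*I*pi/3) = 0.)
Dimension check: dim(rho) = sum (mult * dim) = 2*1 + 1*1 + 3*1 + 3*1 + 2*1 = 11 = chi_rho(e) = 11.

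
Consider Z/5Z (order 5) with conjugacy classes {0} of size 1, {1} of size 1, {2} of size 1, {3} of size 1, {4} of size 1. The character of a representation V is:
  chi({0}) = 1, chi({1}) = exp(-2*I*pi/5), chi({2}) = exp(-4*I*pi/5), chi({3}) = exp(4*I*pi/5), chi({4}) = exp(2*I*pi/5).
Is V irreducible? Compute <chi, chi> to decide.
Irreducible: <chi, chi> = 1.

Explanation: <chi, chi> = (1/|G|) sum_C |C| * |chi(C)|^2 = (1/5)[1*|1|^2 + 1*|exp(-2*I*pi/5)|^2 + 1*|exp(-4*I*pi/5)|^2 + 1*|exp(4*I*pi/5)|^2 + 1*|exp(2*I*pi/5)|^2]
  = (1/5)[(1) + (1) + (1) + (1) + (1)] = 5/5 = 1.
(Exp terms are combined using exp(i*s)*conj(exp(i*t)) = exp(i*(s-t)), and sums of them are collapsed using the identity that for every m > 1 the m distinct m-th roots of unity sum to 0, e.g. 1 + exp(2*I*pi/3) + exp(-2*I*pi/3) = 0.)
A character is irreducible iff <chi, chi> = 1, so this representation is irreducible.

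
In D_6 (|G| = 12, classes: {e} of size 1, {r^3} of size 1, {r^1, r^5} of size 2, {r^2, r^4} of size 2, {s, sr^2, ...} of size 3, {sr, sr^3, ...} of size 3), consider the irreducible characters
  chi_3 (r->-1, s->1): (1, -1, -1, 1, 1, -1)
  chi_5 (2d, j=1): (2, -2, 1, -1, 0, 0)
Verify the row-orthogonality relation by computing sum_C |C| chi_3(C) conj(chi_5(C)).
Sum = 0; so <chi_3, chi_5> = 0 (distinct irreducibles are orthogonal).

Argument: Compute term by term over conjugacy classes (|C| * chi_3(C) * conj(chi_5(C))):
  1*(1)*conj(2) + 1*(-1)*conj(-2) + 2*(-1)*conj(1) + 2*(1)*conj(-1) + 3*(1)*conj(0) + 3*(-1)*conj(0)
  = (2) + (2) + (-2) + (-2) + (0) + (0)
  = 0.
Dividing by |G| = 12 gives 0/12 = 0, matching the row-orthogonality relation <chi_3, chi_5> = [chi_3 = chi_5].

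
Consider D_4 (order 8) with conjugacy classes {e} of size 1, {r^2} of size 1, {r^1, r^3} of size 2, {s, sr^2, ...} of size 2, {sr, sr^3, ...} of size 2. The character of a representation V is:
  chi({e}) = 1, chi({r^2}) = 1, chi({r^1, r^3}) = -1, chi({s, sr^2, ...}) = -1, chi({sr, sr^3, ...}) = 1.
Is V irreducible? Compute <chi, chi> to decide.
Irreducible: <chi, chi> = 1.

<chi, chi> = (1/|G|) sum_C |C| * |chi(C)|^2 = (1/8)[1*|1|^2 + 1*|1|^2 + 2*|-1|^2 + 2*|-1|^2 + 2*|1|^2]
  = (1/8)[(1) + (1) + (2) + (2) + (2)] = 8/8 = 1.
A character is irreducible iff <chi, chi> = 1, so this representation is irreducible.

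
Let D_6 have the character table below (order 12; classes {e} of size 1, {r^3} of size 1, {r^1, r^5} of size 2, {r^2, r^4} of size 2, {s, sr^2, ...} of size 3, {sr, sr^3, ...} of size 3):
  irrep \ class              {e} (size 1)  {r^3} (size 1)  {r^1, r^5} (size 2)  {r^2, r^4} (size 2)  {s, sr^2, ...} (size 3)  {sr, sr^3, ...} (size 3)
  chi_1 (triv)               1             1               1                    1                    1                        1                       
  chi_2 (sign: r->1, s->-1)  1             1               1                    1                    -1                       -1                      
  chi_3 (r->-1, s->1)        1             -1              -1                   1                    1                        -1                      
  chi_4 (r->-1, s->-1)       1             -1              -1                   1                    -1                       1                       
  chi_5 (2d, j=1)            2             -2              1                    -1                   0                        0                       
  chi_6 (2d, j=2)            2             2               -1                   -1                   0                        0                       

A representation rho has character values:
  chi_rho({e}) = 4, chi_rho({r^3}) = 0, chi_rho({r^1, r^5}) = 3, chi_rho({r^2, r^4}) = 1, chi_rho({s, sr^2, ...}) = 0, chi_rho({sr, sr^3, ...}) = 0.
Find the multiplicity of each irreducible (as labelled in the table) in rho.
Multiplicities: chi_1: 1, chi_2: 1, chi_3: 0, chi_4: 0, chi_5: 1, chi_6: 0.

Why: Use <chi_rho, chi> = (1/|G|) sum_C |C| * chi_rho(C) * conj(chi(C)) with |G| = 12 for each irreducible chi in the table:
  <chi_rho, chi_1> = (1/12)[1*(4)*conj(1) + 1*(0)*conj(1) + 2*(3)*conj(1) + 2*(1)*conj(1) + 3*(0)*conj(1) + 3*(0)*conj(1)]
      = (1/12)[(4) + (0) + (6) + (2) + (0) + (0)] = 12/12 = 1
  <chi_rho, chi_2> = (1/12)[1*(4)*conj(1) + 1*(0)*conj(1) + 2*(3)*conj(1) + 2*(1)*conj(1) + 3*(0)*conj(-1) + 3*(0)*conj(-1)]
      = (1/12)[(4) + (0) + (6) + (2) + (0) + (0)] = 12/12 = 1
  <chi_rho, chi_3> = (1/12)[1*(4)*conj(1) + 1*(0)*conj(-1) + 2*(3)*conj(-1) + 2*(1)*conj(1) + 3*(0)*conj(1) + 3*(0)*conj(-1)]
      = (1/12)[(4) + (0) + (-6) + (2) + (0) + (0)] = 0/12 = 0
  <chi_rho, chi_4> = (1/12)[1*(4)*conj(1) + 1*(0)*conj(-1) + 2*(3)*conj(-1) + 2*(1)*conj(1) + 3*(0)*conj(-1) + 3*(0)*conj(1)]
      = (1/12)[(4) + (0) + (-6) + (2) + (0) + (0)] = 0/12 = 0
  <chi_rho, chi_5> = (1/12)[1*(4)*conj(2) + 1*(0)*conj(-2) + 2*(3)*conj(1) + 2*(1)*conj(-1) + 3*(0)*conj(0) + 3*(0)*conj(0)]
      = (1/12)[(8) + (0) + (6) + (-2) + (0) + (0)] = 12/12 = 1
  <chi_rho, chi_6> = (1/12)[1*(4)*conj(2) + 1*(0)*conj(2) + 2*(3)*conj(-1) + 2*(1)*conj(-1) + 3*(0)*conj(0) + 3*(0)*conj(0)]
      = (1/12)[(8) + (0) + (-6) + (-2) + (0) + (0)] = 0/12 = 0
Dimension check: dim(rho) = sum (mult * dim) = 1*1 + 1*1 + 0*1 + 0*1 + 1*2 + 0*2 = 4 = chi_rho(e) = 4.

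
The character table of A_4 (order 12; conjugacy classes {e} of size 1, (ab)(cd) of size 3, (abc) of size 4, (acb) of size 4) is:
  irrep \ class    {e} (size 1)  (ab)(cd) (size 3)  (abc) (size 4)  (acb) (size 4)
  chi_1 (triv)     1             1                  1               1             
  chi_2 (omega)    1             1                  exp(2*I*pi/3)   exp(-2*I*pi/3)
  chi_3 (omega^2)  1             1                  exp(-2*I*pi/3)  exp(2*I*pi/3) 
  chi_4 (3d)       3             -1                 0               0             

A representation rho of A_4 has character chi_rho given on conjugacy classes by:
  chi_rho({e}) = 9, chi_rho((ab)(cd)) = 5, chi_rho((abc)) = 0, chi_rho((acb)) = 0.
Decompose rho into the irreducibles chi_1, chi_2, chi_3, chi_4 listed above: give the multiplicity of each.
Multiplicities: chi_1: 2, chi_2: 2, chi_3: 2, chi_4: 1.

Details: Use <chi_rho, chi> = (1/|G|) sum_C |C| * chi_rho(C) * conj(chi(C)) with |G| = 12 for each irreducible chi in the table:
  <chi_rho, chi_1> = (1/12)[1*(9)*conj(1) + 3*(5)*conj(1) + 4*(0)*conj(1) + 4*(0)*conj(1)]
      = (1/12)[(9) + (15) + (0) + (0)] = 24/12 = 2
  <chi_rho, chi_2> = (1/12)[1*(9)*conj(1) + 3*(5)*conj(1) + 4*(0)*conj(exp(2*I*pi/3)) + 4*(0)*conj(exp(-2*I*pi/3))]
      = (1/12)[(9) + (15) + (0) + (0)] = 24/12 = 2
  <chi_rho, chi_3> = (1/12)[1*(9)*conj(1) + 3*(5)*conj(1) + 4*(0)*conj(exp(-2*I*pi/3)) + 4*(0)*conj(exp(2*I*pi/3))]
      = (1/12)[(9) + (15) + (0) + (0)] = 24/12 = 2
  <chi_rho, chi_4> = (1/12)[1*(9)*conj(3) + 3*(5)*conj(-1) + 4*(0)*conj(0) + 4*(0)*conj(0)]
      = (1/12)[(27) + (-15) + (0) + (0)] = 12/12 = 1
(Exp terms are combined using exp(i*s)*conj(exp(i*t)) = exp(i*(s-t)), and sums of them are collapsed using the identity that for every m > 1 the m distinct m-th roots of unity sum to 0, e.g. 1 + exp(2*I*pi/3) + exp(-2*I*pi/3) = 0.)
Dimension check: dim(rho) = sum (mult * dim) = 2*1 + 2*1 + 2*1 + 1*3 = 9 = chi_rho(e) = 9.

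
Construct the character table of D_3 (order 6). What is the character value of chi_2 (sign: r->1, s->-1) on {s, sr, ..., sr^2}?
Conjugacy classes: {e} of size 1, {r^1, r^2} of size 2, {s, sr, ..., sr^2} of size 3.
Character table:
  irrep \ class              {e} (size 1)  {r^1, r^2} (size 2)  {s, sr, ..., sr^2} (size 3)
  chi_1 (triv)               1             1                    1                          
  chi_2 (sign: r->1, s->-1)  1             1                    -1                         
  chi_3 (2d, j=1)            2             -1                   0                          

Spot check: chi_2 (sign: r->1, s->-1) on {s, sr, ..., sr^2} = -1.

Why: D_3 has order 2*3 = 6 with 3 conjugacy classes, hence 3 irreducibles. Sum of squared dims 1 + 1 + 4 = 6 = |G|. Linear characters come from the abelianisation; the 2-dimensional irreps have character r^k -> 2*cos(2*pi*j*k/3), reflections -> 0.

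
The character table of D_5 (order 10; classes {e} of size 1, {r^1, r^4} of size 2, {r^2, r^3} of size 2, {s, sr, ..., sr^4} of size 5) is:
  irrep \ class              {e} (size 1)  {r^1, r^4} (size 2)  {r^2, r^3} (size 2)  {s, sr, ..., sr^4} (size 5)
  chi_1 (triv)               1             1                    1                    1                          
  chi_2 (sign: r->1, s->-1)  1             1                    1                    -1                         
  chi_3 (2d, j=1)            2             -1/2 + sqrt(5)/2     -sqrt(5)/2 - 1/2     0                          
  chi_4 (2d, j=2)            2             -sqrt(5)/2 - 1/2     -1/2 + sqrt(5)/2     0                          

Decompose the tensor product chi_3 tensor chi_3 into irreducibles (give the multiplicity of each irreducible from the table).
chi_3 tensor chi_3 = chi_1 + chi_2 + chi_4 (all other irreducibles have multiplicity 0).

Justification: The character of a tensor product is the pointwise product (chi_3 * chi_3)(C) = chi_3(C) * chi_3(C):
  {e}: (2)*(2), {r^1, r^4}: (-1/2 + sqrt(5)/2)*(-1/2 + sqrt(5)/2), {r^2, r^3}: (-sqrt(5)/2 - 1/2)*(-sqrt(5)/2 - 1/2), {s, sr, ..., sr^4}: (0)*(0)
so (chi_3 * chi_3) takes values
  {e} -> 4, {r^1, r^4} -> 3/2 - sqrt(5)/2, {r^2, r^3} -> sqrt(5)/2 + 3/2, {s, sr, ..., sr^4} -> 0.
Now take the inner product of this character with each irreducible chi from the table, <chi_3*chi_3, chi> = (1/10) sum_C |C| (chi_3*chi_3)(C) conj(chi(C)):
  <chi_3*chi_3, chi_1> = (1/10)[1*(4)*conj(1) + 2*(3/2 - sqrt(5)/2)*conj(1) + 2*(sqrt(5)/2 + 3/2)*conj(1) + 5*(0)*conj(1)]
      = (1/10)[(4) + (3 - sqrt(5)) + (sqrt(5) + 3) + (0)] = 10/10 = 1
  <chi_3*chi_3, chi_2> = (1/10)[1*(4)*conj(1) + 2*(3/2 - sqrt(5)/2)*conj(1) + 2*(sqrt(5)/2 + 3/2)*conj(1) + 5*(0)*conj(-1)]
      = (1/10)[(4) + (3 - sqrt(5)) + (sqrt(5) + 3) + (0)] = 10/10 = 1
  <chi_3*chi_3, chi_3> = (1/10)[1*(4)*conj(2) + 2*(3/2 - sqrt(5)/2)*conj(-1/2 + sqrt(5)/2) + 2*(sqrt(5)/2 + 3/2)*conj(-sqrt(5)/2 - 1/2) + 5*(0)*conj(0)]
      = (1/10)[(8) + (-4 + 2*sqrt(5)) + (-2*sqrt(5) - 4) + (0)] = 0/10 = 0
  <chi_3*chi_3, chi_4> = (1/10)[1*(4)*conj(2) + 2*(3/2 - sqrt(5)/2)*conj(-sqrt(5)/2 - 1/2) + 2*(sqrt(5)/2 + 3/2)*conj(-1/2 + sqrt(5)/2) + 5*(0)*conj(0)]
      = (1/10)[(8) + (1 - sqrt(5)) + (1 + sqrt(5)) + (0)] = 10/10 = 1
Hence the multiplicities are chi_1: 1, chi_2: 1, chi_4: 1. Dimension check: dim(chi_3)*dim(chi_3) = 2*2 = 4 and sum (mult * dim) = 1*1 + 1*1 + 1*2 = 4.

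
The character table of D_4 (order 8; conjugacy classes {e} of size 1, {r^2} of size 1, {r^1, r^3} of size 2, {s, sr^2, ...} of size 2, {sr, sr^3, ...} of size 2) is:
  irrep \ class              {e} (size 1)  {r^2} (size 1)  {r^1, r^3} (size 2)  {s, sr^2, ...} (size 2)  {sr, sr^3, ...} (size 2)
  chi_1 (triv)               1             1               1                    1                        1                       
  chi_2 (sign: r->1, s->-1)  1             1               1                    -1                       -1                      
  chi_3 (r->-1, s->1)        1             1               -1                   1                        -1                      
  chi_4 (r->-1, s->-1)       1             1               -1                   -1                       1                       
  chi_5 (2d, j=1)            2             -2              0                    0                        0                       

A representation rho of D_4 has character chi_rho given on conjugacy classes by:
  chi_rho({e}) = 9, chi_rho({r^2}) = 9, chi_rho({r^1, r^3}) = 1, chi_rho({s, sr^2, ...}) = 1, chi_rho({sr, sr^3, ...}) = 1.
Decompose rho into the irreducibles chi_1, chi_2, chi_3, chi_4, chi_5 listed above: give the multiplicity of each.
Multiplicities: chi_1: 3, chi_2: 2, chi_3: 2, chi_4: 2, chi_5: 0.

Proof sketch: Use <chi_rho, chi> = (1/|G|) sum_C |C| * chi_rho(C) * conj(chi(C)) with |G| = 8 for each irreducible chi in the table:
  <chi_rho, chi_1> = (1/8)[1*(9)*conj(1) + 1*(9)*conj(1) + 2*(1)*conj(1) + 2*(1)*conj(1) + 2*(1)*conj(1)]
      = (1/8)[(9) + (9) + (2) + (2) + (2)] = 24/8 = 3
  <chi_rho, chi_2> = (1/8)[1*(9)*conj(1) + 1*(9)*conj(1) + 2*(1)*conj(1) + 2*(1)*conj(-1) + 2*(1)*conj(-1)]
      = (1/8)[(9) + (9) + (2) + (-2) + (-2)] = 16/8 = 2
  <chi_rho, chi_3> = (1/8)[1*(9)*conj(1) + 1*(9)*conj(1) + 2*(1)*conj(-1) + 2*(1)*conj(1) + 2*(1)*conj(-1)]
      = (1/8)[(9) + (9) + (-2) + (2) + (-2)] = 16/8 = 2
  <chi_rho, chi_4> = (1/8)[1*(9)*conj(1) + 1*(9)*conj(1) + 2*(1)*conj(-1) + 2*(1)*conj(-1) + 2*(1)*conj(1)]
      = (1/8)[(9) + (9) + (-2) + (-2) + (2)] = 16/8 = 2
  <chi_rho, chi_5> = (1/8)[1*(9)*conj(2) + 1*(9)*conj(-2) + 2*(1)*conj(0) + 2*(1)*conj(0) + 2*(1)*conj(0)]
      = (1/8)[(18) + (-18) + (0) + (0) + (0)] = 0/8 = 0
Dimension check: dim(rho) = sum (mult * dim) = 3*1 + 2*1 + 2*1 + 2*1 + 0*2 = 9 = chi_rho(e) = 9.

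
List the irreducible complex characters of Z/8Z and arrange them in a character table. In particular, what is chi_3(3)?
Character table of Z/8Z (irreps indexed chi_0,...,chi_7 with chi_k(m) = zeta_8^(k*m), zeta_8 = exp(2*pi*i/8)):
  irrep \ class  {0} (size 1)  {1} (size 1)    {2} (size 1)  {3} (size 1)    {4} (size 1)  {5} (size 1)    {6} (size 1)  {7} (size 1)  
  chi_0          1             1               1             1               1             1               1             1             
  chi_1          1             exp(I*pi/4)     I             exp(3*I*pi/4)   -1            exp(-3*I*pi/4)  -I            exp(-I*pi/4)  
  chi_2          1             I               -1            -I              1             I               -1            -I            
  chi_3          1             exp(3*I*pi/4)   -I            exp(I*pi/4)     -1            exp(-I*pi/4)    I             exp(-3*I*pi/4)
  chi_4          1             -1              1             -1              1             -1              1             -1            
  chi_5          1             exp(-3*I*pi/4)  I             exp(-I*pi/4)    -1            exp(I*pi/4)     -I            exp(3*I*pi/4) 
  chi_6          1             -I              -1            I               1             -I              -1            I             
  chi_7          1             exp(-I*pi/4)    -I            exp(-3*I*pi/4)  -1            exp(3*I*pi/4)   I             exp(I*pi/4)   

Spot check: chi_3(3) = zeta_8^(3*3) = zeta_8^9 = exp(I*pi/4).

Reasoning: Z/8Z is abelian, so all 8 irreducible complex representations are 1-dimensional. They are given by chi_k(m) = zeta_8^(k*m) for k = 0,...,7. Row orthogonality: sum_m chi_k(m) conj(chi_l(m)) = 8 * [k = l].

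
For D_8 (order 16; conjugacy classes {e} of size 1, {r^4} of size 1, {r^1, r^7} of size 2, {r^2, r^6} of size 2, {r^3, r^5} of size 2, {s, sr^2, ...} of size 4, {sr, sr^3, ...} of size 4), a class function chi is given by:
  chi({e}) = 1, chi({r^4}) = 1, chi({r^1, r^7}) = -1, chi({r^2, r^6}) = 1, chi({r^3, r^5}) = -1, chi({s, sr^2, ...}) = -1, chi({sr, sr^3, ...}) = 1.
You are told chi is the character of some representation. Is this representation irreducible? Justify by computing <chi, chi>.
Irreducible: <chi, chi> = 1.

Solution. <chi, chi> = (1/|G|) sum_C |C| * |chi(C)|^2 = (1/16)[1*|1|^2 + 1*|1|^2 + 2*|-1|^2 + 2*|1|^2 + 2*|-1|^2 + 4*|-1|^2 + 4*|1|^2]
  = (1/16)[(1) + (1) + (2) + (2) + (2) + (4) + (4)] = 16/16 = 1.
A character is irreducible iff <chi, chi> = 1, so this representation is irreducible.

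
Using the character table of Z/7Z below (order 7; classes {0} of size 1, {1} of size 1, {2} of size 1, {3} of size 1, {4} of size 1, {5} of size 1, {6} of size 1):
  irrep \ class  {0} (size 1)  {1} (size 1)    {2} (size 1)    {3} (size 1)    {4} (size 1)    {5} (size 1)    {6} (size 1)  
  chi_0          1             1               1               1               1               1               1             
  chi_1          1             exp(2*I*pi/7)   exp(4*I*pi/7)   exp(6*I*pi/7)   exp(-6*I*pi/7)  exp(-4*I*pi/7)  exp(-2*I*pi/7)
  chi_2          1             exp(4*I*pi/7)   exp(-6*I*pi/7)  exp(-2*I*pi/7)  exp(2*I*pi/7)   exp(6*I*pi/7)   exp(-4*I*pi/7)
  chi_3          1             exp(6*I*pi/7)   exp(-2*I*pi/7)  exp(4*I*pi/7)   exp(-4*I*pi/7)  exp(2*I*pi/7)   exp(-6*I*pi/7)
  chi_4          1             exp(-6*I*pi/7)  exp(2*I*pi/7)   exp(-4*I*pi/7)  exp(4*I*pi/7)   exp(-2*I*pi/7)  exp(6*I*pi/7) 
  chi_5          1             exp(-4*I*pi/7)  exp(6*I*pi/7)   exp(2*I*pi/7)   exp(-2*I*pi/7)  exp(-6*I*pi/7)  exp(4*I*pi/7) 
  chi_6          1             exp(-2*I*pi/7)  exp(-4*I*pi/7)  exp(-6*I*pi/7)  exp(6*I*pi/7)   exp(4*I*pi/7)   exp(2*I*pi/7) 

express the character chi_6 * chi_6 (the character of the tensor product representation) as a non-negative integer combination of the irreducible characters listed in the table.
chi_6 tensor chi_6 = chi_5 (all other irreducibles have multiplicity 0).

Working: The character of a tensor product is the pointwise product (chi_6 * chi_6)(C) = chi_6(C) * chi_6(C):
  {0}: (1)*(1), {1}: (exp(-2*I*pi/7))*(exp(-2*I*pi/7)), {2}: (exp(-4*I*pi/7))*(exp(-4*I*pi/7)), {3}: (exp(-6*I*pi/7))*(exp(-6*I*pi/7)), {4}: (exp(6*I*pi/7))*(exp(6*I*pi/7)), {5}: (exp(4*I*pi/7))*(exp(4*I*pi/7)), {6}: (exp(2*I*pi/7))*(exp(2*I*pi/7))
so (chi_6 * chi_6) takes values
  {0} -> 1, {1} -> exp(-4*I*pi/7), {2} -> exp(6*I*pi/7), {3} -> exp(2*I*pi/7), {4} -> exp(-2*I*pi/7), {5} -> exp(-6*I*pi/7), {6} -> exp(4*I*pi/7).
Now take the inner product of this character with each irreducible chi from the table, <chi_6*chi_6, chi> = (1/7) sum_C |C| (chi_6*chi_6)(C) conj(chi(C)):
  <chi_6*chi_6, chi_0> = (1/7)[1*(1)*conj(1) + 1*(exp(-4*I*pi/7))*conj(1) + 1*(exp(6*I*pi/7))*conj(1) + 1*(exp(2*I*pi/7))*conj(1) + 1*(exp(-2*I*pi/7))*conj(1) + 1*(exp(-6*I*pi/7))*conj(1) + 1*(exp(4*I*pi/7))*conj(1)]
      = (1/7)[(1) + (exp(-4*I*pi/7)) + (exp(6*I*pi/7)) + (exp(2*I*pi/7)) + (exp(-2*I*pi/7)) + (exp(-6*I*pi/7)) + (exp(4*I*pi/7))] = 0/7 = 0
  <chi_6*chi_6, chi_1> = (1/7)[1*(1)*conj(1) + 1*(exp(-4*I*pi/7))*conj(exp(2*I*pi/7)) + 1*(exp(6*I*pi/7))*conj(exp(4*I*pi/7)) + 1*(exp(2*I*pi/7))*conj(exp(6*I*pi/7)) + 1*(exp(-2*I*pi/7))*conj(exp(-6*I*pi/7)) + 1*(exp(-6*I*pi/7))*conj(exp(-4*I*pi/7)) + 1*(exp(4*I*pi/7))*conj(exp(-2*I*pi/7))]
      = (1/7)[(1) + (exp(-6*I*pi/7)) + (exp(2*I*pi/7)) + (exp(-4*I*pi/7)) + (exp(4*I*pi/7)) + (exp(-2*I*pi/7)) + (exp(6*I*pi/7))] = 0/7 = 0
  <chi_6*chi_6, chi_2> = (1/7)[1*(1)*conj(1) + 1*(exp(-4*I*pi/7))*conj(exp(4*I*pi/7)) + 1*(exp(6*I*pi/7))*conj(exp(-6*I*pi/7)) + 1*(exp(2*I*pi/7))*conj(exp(-2*I*pi/7)) + 1*(exp(-2*I*pi/7))*conj(exp(2*I*pi/7)) + 1*(exp(-6*I*pi/7))*conj(exp(6*I*pi/7)) + 1*(exp(4*I*pi/7))*conj(exp(-4*I*pi/7))]
      = (1/7)[(1) + (exp(6*I*pi/7)) + (exp(-2*I*pi/7)) + (exp(4*I*pi/7)) + (exp(-4*I*pi/7)) + (exp(2*I*pi/7)) + (exp(-6*I*pi/7))] = 0/7 = 0
  <chi_6*chi_6, chi_3> = (1/7)[1*(1)*conj(1) + 1*(exp(-4*I*pi/7))*conj(exp(6*I*pi/7)) + 1*(exp(6*I*pi/7))*conj(exp(-2*I*pi/7)) + 1*(exp(2*I*pi/7))*conj(exp(4*I*pi/7)) + 1*(exp(-2*I*pi/7))*conj(exp(-4*I*pi/7)) + 1*(exp(-6*I*pi/7))*conj(exp(2*I*pi/7)) + 1*(exp(4*I*pi/7))*conj(exp(-6*I*pi/7))]
      = (1/7)[(1) + (exp(4*I*pi/7)) + (exp(-6*I*pi/7)) + (exp(-2*I*pi/7)) + (exp(2*I*pi/7)) + (exp(6*I*pi/7)) + (exp(-4*I*pi/7))] = 0/7 = 0
  <chi_6*chi_6, chi_4> = (1/7)[1*(1)*conj(1) + 1*(exp(-4*I*pi/7))*conj(exp(-6*I*pi/7)) + 1*(exp(6*I*pi/7))*conj(exp(2*I*pi/7)) + 1*(exp(2*I*pi/7))*conj(exp(-4*I*pi/7)) + 1*(exp(-2*I*pi/7))*conj(exp(4*I*pi/7)) + 1*(exp(-6*I*pi/7))*conj(exp(-2*I*pi/7)) + 1*(exp(4*I*pi/7))*conj(exp(6*I*pi/7))]
      = (1/7)[(1) + (exp(2*I*pi/7)) + (exp(4*I*pi/7)) + (exp(6*I*pi/7)) + (exp(-6*I*pi/7)) + (exp(-4*I*pi/7)) + (exp(-2*I*pi/7))] = 0/7 = 0
  <chi_6*chi_6, chi_5> = (1/7)[1*(1)*conj(1) + 1*(exp(-4*I*pi/7))*conj(exp(-4*I*pi/7)) + 1*(exp(6*I*pi/7))*conj(exp(6*I*pi/7)) + 1*(exp(2*I*pi/7))*conj(exp(2*I*pi/7)) + 1*(exp(-2*I*pi/7))*conj(exp(-2*I*pi/7)) + 1*(exp(-6*I*pi/7))*conj(exp(-6*I*pi/7)) + 1*(exp(4*I*pi/7))*conj(exp(4*I*pi/7))]
      = (1/7)[(1) + (1) + (1) + (1) + (1) + (1) + (1)] = 7/7 = 1
  <chi_6*chi_6, chi_6> = (1/7)[1*(1)*conj(1) + 1*(exp(-4*I*pi/7))*conj(exp(-2*I*pi/7)) + 1*(exp(6*I*pi/7))*conj(exp(-4*I*pi/7)) + 1*(exp(2*I*pi/7))*conj(exp(-6*I*pi/7)) + 1*(exp(-2*I*pi/7))*conj(exp(6*I*pi/7)) + 1*(exp(-6*I*pi/7))*conj(exp(4*I*pi/7)) + 1*(exp(4*I*pi/7))*conj(exp(2*I*pi/7))]
      = (1/7)[(1) + (exp(-2*I*pi/7)) + (exp(-4*I*pi/7)) + (exp(-6*I*pi/7)) + (exp(6*I*pi/7)) + (exp(4*I*pi/7)) + (exp(2*I*pi/7))] = 0/7 = 0
(Exp terms are combined using exp(i*s)*conj(exp(i*t)) = exp(i*(s-t)), and sums of them are collapsed using the identity that for every m > 1 the m distinct m-th roots of unity sum to 0, e.g. 1 + exp(2*I*pi/3) + exp(-2*I*pi/3) = 0.)
Hence the multiplicities are chi_5: 1. Dimension check: dim(chi_6)*dim(chi_6) = 1*1 = 1 and sum (mult * dim) = 1*1 = 1.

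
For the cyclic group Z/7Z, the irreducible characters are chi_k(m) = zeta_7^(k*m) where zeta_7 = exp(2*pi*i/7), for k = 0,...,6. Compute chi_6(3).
chi_6(3) = zeta_7^18 = exp(-6*I*pi/7)

Justification: chi_6(3) = zeta_7^(6*3) = zeta_7^18. Since zeta_7^7 = 1, this equals zeta_7^4 = exp(2*pi*i*4/7) = exp(-6*I*pi/7).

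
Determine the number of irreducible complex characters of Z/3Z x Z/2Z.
6

Solution. The number of irreducible complex representations of a finite group equals its number of conjugacy classes. Z/3Z x Z/2Z is abelian of order 6, so every element is its own conjugacy class: 6 classes, so Z/3Z x Z/2Z (order 6) has exactly 6 irreducible complex representations.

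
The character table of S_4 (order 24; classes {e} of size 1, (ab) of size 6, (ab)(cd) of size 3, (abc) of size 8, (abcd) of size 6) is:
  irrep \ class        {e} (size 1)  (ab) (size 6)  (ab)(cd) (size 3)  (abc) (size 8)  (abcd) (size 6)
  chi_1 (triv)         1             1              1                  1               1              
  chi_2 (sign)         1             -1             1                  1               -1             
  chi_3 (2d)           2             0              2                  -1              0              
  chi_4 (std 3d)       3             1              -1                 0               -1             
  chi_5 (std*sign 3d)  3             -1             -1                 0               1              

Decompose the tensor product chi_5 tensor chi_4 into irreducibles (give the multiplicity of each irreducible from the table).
chi_5 tensor chi_4 = chi_2 + chi_3 + chi_4 + chi_5 (all other irreducibles have multiplicity 0).

Working: The character of a tensor product is the pointwise product (chi_5 * chi_4)(C) = chi_5(C) * chi_4(C):
  {e}: (3)*(3), (ab): (-1)*(1), (ab)(cd): (-1)*(-1), (abc): (0)*(0), (abcd): (1)*(-1)
so (chi_5 * chi_4) takes values
  {e} -> 9, (ab) -> -1, (ab)(cd) -> 1, (abc) -> 0, (abcd) -> -1.
Now take the inner product of this character with each irreducible chi from the table, <chi_5*chi_4, chi> = (1/24) sum_C |C| (chi_5*chi_4)(C) conj(chi(C)):
  <chi_5*chi_4, chi_1> = (1/24)[1*(9)*conj(1) + 6*(-1)*conj(1) + 3*(1)*conj(1) + 8*(0)*conj(1) + 6*(-1)*conj(1)]
      = (1/24)[(9) + (-6) + (3) + (0) + (-6)] = 0/24 = 0
  <chi_5*chi_4, chi_2> = (1/24)[1*(9)*conj(1) + 6*(-1)*conj(-1) + 3*(1)*conj(1) + 8*(0)*conj(1) + 6*(-1)*conj(-1)]
      = (1/24)[(9) + (6) + (3) + (0) + (6)] = 24/24 = 1
  <chi_5*chi_4, chi_3> = (1/24)[1*(9)*conj(2) + 6*(-1)*conj(0) + 3*(1)*conj(2) + 8*(0)*conj(-1) + 6*(-1)*conj(0)]
      = (1/24)[(18) + (0) + (6) + (0) + (0)] = 24/24 = 1
  <chi_5*chi_4, chi_4> = (1/24)[1*(9)*conj(3) + 6*(-1)*conj(1) + 3*(1)*conj(-1) + 8*(0)*conj(0) + 6*(-1)*conj(-1)]
      = (1/24)[(27) + (-6) + (-3) + (0) + (6)] = 24/24 = 1
  <chi_5*chi_4, chi_5> = (1/24)[1*(9)*conj(3) + 6*(-1)*conj(-1) + 3*(1)*conj(-1) + 8*(0)*conj(0) + 6*(-1)*conj(1)]
      = (1/24)[(27) + (6) + (-3) + (0) + (-6)] = 24/24 = 1
Hence the multiplicities are chi_2: 1, chi_3: 1, chi_4: 1, chi_5: 1. Dimension check: dim(chi_5)*dim(chi_4) = 3*3 = 9 and sum (mult * dim) = 1*1 + 1*2 + 1*3 + 1*3 = 9.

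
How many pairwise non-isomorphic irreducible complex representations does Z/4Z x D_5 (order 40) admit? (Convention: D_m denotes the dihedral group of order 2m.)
16

Proof sketch: The number of irreducible complex representations of a finite group equals its number of conjugacy classes. For a direct product, #classes(G x H) = #classes(G) * #classes(H). Z/4Z has 4 classes (abelian), D_5 has 4 classes, so 4 * 4 = 16, so Z/4Z x D_5 (order 40) has exactly 16 irreducible complex representations.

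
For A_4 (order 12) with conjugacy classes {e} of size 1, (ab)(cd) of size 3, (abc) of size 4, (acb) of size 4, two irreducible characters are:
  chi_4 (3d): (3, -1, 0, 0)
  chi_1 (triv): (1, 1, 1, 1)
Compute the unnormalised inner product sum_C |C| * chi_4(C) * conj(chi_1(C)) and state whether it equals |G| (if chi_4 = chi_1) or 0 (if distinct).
Sum = 0; so <chi_4, chi_1> = 0 (distinct irreducibles are orthogonal).

Why: Compute term by term over conjugacy classes (|C| * chi_4(C) * conj(chi_1(C))):
  1*(3)*conj(1) + 3*(-1)*conj(1) + 4*(0)*conj(1) + 4*(0)*conj(1)
  = (3) + (-3) + (0) + (0)
  = 0.
(Exp terms are combined using exp(i*s)*conj(exp(i*t)) = exp(i*(s-t)), and sums of them are collapsed using the identity that for every m > 1 the m distinct m-th roots of unity sum to 0, e.g. 1 + exp(2*I*pi/3) + exp(-2*I*pi/3) = 0.)
Dividing by |G| = 12 gives 0/12 = 0, matching the row-orthogonality relation <chi_4, chi_1> = [chi_4 = chi_1].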